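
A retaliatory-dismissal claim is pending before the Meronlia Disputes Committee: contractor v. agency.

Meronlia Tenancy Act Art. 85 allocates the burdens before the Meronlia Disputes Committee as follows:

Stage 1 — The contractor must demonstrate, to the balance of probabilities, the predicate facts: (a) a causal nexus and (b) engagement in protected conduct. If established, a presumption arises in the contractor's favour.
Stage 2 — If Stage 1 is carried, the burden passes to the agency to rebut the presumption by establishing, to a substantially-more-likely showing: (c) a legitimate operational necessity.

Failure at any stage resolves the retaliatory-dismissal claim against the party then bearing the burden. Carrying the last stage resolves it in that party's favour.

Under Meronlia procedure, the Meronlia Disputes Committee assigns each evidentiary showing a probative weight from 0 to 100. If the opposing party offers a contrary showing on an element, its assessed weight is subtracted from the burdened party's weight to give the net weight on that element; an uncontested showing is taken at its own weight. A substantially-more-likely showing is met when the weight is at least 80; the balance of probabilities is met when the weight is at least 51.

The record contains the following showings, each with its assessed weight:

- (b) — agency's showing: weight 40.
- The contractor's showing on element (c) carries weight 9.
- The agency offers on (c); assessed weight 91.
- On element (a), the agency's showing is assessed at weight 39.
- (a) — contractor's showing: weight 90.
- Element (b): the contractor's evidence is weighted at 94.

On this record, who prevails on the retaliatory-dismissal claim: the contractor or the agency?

Stage 1 — burden on contractor; standard: the balance of probabilities (weight is at least 51).
    (a): 90 − 39 = 51 ≥ 51 [met]
    (b): 94 − 40 = 54 ≥ 51 [met]
  The contractor carries Stage 1; the agency now bears the burden.
Stage 2 — burden on agency; standard: a substantially-more-likely showing (weight is at least 80).
    (c): 91 − 9 = 82 ≥ 80 [met]
  All elements met at the final stage.
Every stage carried; the agency prevails.

agency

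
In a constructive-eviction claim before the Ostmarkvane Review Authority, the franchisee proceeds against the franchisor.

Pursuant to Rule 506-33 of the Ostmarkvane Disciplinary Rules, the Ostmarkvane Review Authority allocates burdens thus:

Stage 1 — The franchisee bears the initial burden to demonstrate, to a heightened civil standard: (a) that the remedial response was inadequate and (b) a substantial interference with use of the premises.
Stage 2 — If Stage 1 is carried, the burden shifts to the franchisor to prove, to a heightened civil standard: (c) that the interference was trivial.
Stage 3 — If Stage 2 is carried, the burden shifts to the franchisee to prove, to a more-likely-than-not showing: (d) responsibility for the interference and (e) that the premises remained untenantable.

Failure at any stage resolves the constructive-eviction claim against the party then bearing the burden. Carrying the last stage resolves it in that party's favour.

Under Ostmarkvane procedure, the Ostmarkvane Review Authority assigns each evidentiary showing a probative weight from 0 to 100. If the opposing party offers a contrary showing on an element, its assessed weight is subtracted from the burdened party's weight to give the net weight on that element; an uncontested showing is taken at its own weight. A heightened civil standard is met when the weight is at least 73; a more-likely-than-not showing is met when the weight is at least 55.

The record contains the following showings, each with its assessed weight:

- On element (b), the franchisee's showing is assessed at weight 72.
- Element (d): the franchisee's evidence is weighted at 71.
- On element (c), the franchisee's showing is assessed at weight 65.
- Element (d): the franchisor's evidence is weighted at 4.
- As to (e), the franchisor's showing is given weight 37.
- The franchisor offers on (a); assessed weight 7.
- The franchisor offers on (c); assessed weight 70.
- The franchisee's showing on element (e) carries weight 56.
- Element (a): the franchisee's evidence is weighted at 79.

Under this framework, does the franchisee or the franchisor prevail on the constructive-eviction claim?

franchisor

Stage 1 — burden on franchisee; standard: a heightened civil standard (weight is at least 73).
    (a): 79 − 7 = 72 < 73 [not met]
    (b): 72 < 73 [not met]
  Stage 1 not carried; the franchisee fails its burden.
So the franchisor prevails.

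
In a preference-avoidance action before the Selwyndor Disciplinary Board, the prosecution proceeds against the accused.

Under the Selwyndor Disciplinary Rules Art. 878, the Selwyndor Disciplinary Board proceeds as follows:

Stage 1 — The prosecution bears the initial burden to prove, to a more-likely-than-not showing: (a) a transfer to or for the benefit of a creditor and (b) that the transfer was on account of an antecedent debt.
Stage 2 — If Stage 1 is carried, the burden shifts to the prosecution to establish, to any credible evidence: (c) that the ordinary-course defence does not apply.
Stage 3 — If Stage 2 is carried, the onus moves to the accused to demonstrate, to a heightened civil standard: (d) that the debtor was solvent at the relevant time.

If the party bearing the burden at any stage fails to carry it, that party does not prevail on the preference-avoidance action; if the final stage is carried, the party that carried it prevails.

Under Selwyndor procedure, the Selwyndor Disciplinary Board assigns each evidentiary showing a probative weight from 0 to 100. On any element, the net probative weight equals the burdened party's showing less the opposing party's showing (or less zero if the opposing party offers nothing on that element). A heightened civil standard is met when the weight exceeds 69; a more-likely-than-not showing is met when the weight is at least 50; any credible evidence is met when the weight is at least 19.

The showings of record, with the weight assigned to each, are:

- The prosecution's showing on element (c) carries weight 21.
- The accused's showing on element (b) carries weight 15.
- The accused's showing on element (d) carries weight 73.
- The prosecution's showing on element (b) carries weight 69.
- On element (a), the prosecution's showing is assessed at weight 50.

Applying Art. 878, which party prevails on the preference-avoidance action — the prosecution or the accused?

accused

Stage 1 (prosecution, a more-likely-than-not showing, weight is at least 50): (a) 50 ≥ 50 — meets; (b) net 69−15=54 ≥ 50 — meets.
  Stage 1 is satisfied; the prosecution continues to bear the burden.
Stage 2 (prosecution, any credible evidence, weight is at least 19): (c) 21 ≥ 19 — meets.
  Stage 2 is satisfied; the onus moves to the accused.
Stage 3 (accused, a heightened civil standard, weight exceeds 69): (d) 73 > 69 — meets.
  The accused carries the last stage.
Every stage carried; the accused prevails.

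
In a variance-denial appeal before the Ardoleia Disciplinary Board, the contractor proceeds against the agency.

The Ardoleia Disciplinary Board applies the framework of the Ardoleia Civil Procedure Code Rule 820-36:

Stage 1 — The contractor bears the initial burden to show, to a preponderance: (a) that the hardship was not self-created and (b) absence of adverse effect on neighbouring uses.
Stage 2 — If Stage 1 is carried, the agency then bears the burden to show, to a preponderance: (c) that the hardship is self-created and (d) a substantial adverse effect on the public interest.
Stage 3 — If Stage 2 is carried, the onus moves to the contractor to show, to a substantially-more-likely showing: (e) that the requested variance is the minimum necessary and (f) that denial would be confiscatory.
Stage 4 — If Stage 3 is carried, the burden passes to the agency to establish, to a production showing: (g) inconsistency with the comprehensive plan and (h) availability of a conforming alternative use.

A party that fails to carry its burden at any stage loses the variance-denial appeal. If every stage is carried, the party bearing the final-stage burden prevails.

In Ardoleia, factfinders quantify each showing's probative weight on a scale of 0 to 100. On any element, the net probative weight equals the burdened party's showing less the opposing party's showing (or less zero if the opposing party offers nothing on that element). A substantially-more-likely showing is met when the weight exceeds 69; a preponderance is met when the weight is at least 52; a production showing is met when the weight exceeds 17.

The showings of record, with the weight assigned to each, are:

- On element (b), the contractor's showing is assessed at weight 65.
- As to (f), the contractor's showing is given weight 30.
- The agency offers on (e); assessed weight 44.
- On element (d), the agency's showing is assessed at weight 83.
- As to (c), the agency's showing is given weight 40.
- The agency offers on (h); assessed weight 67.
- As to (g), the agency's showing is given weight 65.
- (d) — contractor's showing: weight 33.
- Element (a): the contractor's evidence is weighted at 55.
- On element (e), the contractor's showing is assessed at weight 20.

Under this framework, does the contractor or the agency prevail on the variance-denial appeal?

At Stage 1 the contractor must meet a preponderance (weight is at least 52): on (a) the weight is 55, ≥ 52, so (a) meets the standard; on (b) the weight is 65, which does reach 52, so (b) meets the standard.
  Stage 1 carried; the burden shifts to the agency.
At Stage 2 the agency must meet a preponderance (weight is at least 52): on (c) the weight is 40, which does not reach 52, so (c) does not meet the standard; on (d) the weight is 83 less the opposing 33 gives net 50, which does not reach 52, so (d) does not meet the standard.
  The agency does not carry Stage 2.
So the contractor prevails.

contractor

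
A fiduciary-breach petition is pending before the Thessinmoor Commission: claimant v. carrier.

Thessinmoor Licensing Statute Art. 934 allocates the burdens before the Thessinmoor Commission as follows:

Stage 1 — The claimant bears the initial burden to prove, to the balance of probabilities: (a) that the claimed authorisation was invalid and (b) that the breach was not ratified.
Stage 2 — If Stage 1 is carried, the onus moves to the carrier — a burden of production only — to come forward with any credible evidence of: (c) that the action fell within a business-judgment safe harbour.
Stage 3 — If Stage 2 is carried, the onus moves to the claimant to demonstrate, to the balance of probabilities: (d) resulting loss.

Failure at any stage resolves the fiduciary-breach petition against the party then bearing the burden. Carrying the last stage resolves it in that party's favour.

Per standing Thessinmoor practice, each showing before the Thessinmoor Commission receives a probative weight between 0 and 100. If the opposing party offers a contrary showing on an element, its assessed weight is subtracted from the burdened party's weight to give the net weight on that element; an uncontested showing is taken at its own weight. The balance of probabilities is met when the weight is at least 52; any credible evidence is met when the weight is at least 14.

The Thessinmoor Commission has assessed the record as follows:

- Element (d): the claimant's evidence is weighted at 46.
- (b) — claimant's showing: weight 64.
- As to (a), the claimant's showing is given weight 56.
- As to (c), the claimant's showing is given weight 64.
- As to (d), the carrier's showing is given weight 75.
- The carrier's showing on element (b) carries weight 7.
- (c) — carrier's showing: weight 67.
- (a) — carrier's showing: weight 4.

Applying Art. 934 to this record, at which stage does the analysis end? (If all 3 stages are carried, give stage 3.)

stage 2

Stage 1 (claimant, the balance of probabilities, weight is at least 52): (a) net 56−4=52 ≥ 52 — meets; (b) net 64−7=57 ≥ 52 — meets.
  Stage 1 is satisfied; the onus moves to the carrier.
Stage 2 (carrier, any credible evidence, weight is at least 14): (c) net 67−64=3 < 14 — fails.
  Not every element is met, so the carrier fails to carry Stage 2.
So the claimant prevails.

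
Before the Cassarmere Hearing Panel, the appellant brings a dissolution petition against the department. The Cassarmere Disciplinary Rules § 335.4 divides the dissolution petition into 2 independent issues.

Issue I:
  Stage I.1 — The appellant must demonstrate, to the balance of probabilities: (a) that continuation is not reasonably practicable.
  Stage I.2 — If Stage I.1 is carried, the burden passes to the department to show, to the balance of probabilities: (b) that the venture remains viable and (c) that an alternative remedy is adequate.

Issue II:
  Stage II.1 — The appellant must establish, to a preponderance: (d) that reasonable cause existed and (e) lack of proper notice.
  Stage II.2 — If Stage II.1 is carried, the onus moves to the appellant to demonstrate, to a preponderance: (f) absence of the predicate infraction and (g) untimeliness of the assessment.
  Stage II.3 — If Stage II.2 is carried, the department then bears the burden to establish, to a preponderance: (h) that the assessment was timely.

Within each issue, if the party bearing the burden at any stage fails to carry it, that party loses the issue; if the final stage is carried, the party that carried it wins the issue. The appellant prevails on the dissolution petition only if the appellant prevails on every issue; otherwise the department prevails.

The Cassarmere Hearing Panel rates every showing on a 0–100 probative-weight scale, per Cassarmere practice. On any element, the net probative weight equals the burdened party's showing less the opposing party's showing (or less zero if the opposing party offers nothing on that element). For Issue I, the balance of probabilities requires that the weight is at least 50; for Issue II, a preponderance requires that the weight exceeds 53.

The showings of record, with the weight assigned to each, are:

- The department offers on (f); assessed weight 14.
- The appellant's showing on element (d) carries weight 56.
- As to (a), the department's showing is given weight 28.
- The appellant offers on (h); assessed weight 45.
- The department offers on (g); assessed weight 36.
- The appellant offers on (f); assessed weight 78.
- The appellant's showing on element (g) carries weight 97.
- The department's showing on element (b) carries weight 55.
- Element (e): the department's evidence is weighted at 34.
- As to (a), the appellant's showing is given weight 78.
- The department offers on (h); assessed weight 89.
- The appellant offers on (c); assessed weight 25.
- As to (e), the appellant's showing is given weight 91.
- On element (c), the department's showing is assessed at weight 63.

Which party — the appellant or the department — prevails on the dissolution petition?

— Issue I —
At Stage I.1 the appellant must meet the balance of probabilities (weight is at least 50): on (a) the weight is 78 less the opposing 28 gives net 50, ≥ 50, so (a) meets the standard.
  Stage I.1 is satisfied; the onus moves to the department.
At Stage I.2 the department must meet the balance of probabilities (weight is at least 50): on (b) the weight is 55, which does reach 50, so (b) meets the standard; on (c) the weight is 63 less the opposing 25 gives net 38, which does not reach 50, so (c) does not meet the standard.
  Not every element is met, so the department fails to carry Stage I.2.
The appellant prevails on this issue.
— Issue II —
At Stage II.1 the appellant must meet a preponderance (weight exceeds 53): on (d) the weight is 56, which does exceed 53, so (d) meets the standard; on (e) the weight is 91 less the opposing 34 gives net 57, which does exceed 53, so (e) meets the standard.
  Stage II.1 carried; the burden remains with the appellant.
At Stage II.2 the appellant must meet a preponderance (weight exceeds 53): on (f) the weight is 78 less the opposing 14 gives net 64, which does exceed 53, so (f) meets the standard; on (g) the weight is 97 less the opposing 36 gives net 61, which does exceed 53, so (g) meets the standard.
  All elements met. The burden passes to the department.
At Stage II.3 the department must meet a preponderance (weight exceeds 53): on (h) the weight is 89 less the opposing 45 gives net 44, ≤ 53, so (h) does not meet the standard.
  Stage II.3 not carried; the department fails its burden.
The analysis ends at Stage II.3; the appellant prevails on this issue.
Per-issue: Issue I → appellant; Issue II → appellant. The appellant must prevail on every issue; overall, the appellant prevails.

appellant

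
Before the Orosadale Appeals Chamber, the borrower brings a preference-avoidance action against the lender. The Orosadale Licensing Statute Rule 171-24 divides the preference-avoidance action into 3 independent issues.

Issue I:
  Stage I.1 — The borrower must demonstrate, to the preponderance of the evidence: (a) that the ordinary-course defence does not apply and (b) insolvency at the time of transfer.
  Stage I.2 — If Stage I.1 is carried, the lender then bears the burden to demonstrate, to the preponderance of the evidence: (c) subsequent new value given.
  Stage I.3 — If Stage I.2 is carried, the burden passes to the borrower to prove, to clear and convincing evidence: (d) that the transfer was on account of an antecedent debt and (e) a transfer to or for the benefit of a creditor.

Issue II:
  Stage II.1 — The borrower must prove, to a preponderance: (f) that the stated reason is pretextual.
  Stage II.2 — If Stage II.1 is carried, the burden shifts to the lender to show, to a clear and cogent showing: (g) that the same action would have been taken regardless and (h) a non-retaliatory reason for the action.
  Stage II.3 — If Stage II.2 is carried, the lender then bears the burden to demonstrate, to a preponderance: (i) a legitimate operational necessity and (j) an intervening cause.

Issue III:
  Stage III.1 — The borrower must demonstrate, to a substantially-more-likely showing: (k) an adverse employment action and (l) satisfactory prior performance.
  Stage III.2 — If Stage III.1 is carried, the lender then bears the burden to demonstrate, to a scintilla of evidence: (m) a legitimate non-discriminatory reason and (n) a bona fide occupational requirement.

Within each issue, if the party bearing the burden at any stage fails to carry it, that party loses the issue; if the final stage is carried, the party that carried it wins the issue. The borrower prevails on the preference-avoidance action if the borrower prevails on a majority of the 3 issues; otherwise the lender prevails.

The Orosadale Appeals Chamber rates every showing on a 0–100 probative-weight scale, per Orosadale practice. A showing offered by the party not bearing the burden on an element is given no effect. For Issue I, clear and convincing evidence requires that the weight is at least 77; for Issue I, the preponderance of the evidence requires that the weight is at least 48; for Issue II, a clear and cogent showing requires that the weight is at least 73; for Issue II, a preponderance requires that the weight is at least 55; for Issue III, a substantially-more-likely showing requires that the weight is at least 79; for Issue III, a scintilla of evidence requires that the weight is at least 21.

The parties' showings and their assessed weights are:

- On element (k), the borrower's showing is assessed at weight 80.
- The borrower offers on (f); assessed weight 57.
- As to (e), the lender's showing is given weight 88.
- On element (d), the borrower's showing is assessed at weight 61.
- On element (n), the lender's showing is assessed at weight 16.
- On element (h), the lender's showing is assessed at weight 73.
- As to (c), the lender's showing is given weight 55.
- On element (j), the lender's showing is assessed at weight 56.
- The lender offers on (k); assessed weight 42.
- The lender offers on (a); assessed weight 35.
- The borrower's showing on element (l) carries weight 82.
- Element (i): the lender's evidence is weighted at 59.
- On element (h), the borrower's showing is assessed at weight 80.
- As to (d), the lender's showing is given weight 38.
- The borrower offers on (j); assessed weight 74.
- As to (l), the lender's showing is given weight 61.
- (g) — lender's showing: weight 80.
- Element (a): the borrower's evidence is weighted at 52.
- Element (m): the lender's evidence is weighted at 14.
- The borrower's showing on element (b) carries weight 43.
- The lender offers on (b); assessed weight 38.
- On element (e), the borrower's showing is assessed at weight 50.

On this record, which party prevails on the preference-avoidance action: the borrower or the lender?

lender

— Issue I —
Stage I.1 — burden on borrower; standard: the preponderance of the evidence (weight is at least 48).
    (a): 52 (lender's 35 disregarded) ≥ 48 [met]
    (b): 43 (lender's 38 disregarded) < 48 [not met]
  The borrower does not carry Stage I.1.
The lender prevails on this issue.
— Issue II —
Stage II.1 (borrower, a preponderance, weight is at least 55): (f) 57 ≥ 55 — meets.
  All elements met. The burden passes to the lender.
Stage II.2 (lender, a clear and cogent showing, weight is at least 73): (g) 80 ≥ 73 — meets; (h) 73 (borrower's 80 disregarded) ≥ 73 — meets.
  Stage II.2 is satisfied; the lender continues to bear the burden.
Stage II.3 (lender, a preponderance, weight is at least 55): (i) 59 ≥ 55 — meets; (j) 56 (borrower's 74 disregarded) ≥ 55 — meets.
  The lender carries the last stage.
All stages carried — the lender prevails on this issue.
— Issue III —
At Stage III.1 the borrower must meet a substantially-more-likely showing (weight is at least 79): on (k) the weight is 80 (the lender's 42 is given no effect), which does reach 79, so (k) meets the standard; on (l) the weight is 82 (the lender's 61 is given no effect), which does reach 79, so (l) meets the standard.
  All elements met. The burden passes to the lender.
At Stage III.2 the lender must meet a scintilla of evidence (weight is at least 21): on (m) the weight is 14, which does not reach 21, so (m) does not meet the standard; on (n) the weight is 16, which does not reach 21, so (n) does not meet the standard.
  Stage III.2 not carried; the lender fails its burden.
So the borrower prevails on this issue.
Per-issue: Issue I → lender; Issue II → lender; Issue III → borrower. The borrower must prevail on a majority of issues; overall, the lender prevails.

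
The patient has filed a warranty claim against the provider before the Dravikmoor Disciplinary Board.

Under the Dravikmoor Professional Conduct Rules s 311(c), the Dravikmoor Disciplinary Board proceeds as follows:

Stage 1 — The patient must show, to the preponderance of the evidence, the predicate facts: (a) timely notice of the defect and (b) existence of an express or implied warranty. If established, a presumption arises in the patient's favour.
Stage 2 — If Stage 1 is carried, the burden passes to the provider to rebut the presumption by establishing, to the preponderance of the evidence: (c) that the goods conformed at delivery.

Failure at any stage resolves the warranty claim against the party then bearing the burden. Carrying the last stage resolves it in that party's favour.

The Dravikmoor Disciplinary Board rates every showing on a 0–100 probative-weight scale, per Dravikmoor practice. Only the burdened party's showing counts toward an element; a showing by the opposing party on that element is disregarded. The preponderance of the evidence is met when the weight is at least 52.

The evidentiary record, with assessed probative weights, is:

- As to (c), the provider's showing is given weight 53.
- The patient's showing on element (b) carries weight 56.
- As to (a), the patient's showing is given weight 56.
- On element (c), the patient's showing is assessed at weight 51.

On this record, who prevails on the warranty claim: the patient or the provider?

provider

Stage 1 (patient, the preponderance of the evidence, weight is at least 52): (a) 56 ≥ 52 — meets; (b) 56 ≥ 52 — meets.
  Stage 1 is satisfied; the onus moves to the provider.
Stage 2 (provider, the preponderance of the evidence, weight is at least 52): (c) 53 (patient's 51 disregarded) ≥ 52 — meets.
  The provider carries the last stage.
With every stage satisfied, the provider prevails.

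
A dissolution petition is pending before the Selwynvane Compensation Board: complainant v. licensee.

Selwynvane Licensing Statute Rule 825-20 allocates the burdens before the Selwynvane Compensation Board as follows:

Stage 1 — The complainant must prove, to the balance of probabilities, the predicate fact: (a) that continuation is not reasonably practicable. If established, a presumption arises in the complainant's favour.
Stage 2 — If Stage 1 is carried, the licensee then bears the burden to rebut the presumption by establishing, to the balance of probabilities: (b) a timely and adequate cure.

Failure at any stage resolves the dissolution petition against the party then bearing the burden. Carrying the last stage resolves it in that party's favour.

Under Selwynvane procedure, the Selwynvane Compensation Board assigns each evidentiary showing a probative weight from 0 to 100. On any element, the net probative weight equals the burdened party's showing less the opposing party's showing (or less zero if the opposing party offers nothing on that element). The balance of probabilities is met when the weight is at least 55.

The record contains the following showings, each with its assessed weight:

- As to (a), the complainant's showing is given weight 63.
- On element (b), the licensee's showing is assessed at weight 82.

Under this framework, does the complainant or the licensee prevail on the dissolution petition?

At Stage 1 the complainant must meet the balance of probabilities (weight is at least 55): on (a) the weight is 63, which does reach 55, so (a) meets the standard.
  Stage 1 is satisfied; the onus moves to the licensee.
At Stage 2 the licensee must meet the balance of probabilities (weight is at least 55): on (b) the weight is 82, which does reach 55, so (b) meets the standard.
  The licensee carries the last stage.
With every stage satisfied, the licensee prevails.

licensee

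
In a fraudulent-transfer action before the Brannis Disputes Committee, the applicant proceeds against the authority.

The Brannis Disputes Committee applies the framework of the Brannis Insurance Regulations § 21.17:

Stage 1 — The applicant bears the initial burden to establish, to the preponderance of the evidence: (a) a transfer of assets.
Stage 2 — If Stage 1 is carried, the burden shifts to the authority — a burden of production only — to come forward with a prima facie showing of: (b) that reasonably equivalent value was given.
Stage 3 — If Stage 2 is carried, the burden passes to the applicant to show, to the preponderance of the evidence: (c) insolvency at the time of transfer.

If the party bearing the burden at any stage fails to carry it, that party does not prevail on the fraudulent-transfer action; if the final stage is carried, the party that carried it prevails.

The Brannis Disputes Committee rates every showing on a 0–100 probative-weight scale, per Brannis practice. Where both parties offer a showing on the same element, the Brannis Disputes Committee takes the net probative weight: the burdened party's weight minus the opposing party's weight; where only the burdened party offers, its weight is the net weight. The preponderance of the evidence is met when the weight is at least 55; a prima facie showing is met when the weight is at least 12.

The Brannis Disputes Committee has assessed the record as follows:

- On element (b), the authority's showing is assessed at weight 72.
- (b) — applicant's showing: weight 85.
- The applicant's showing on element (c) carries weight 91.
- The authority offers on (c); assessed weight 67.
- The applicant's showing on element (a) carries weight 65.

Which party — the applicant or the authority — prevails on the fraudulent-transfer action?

applicant

Stage 1 — burden on applicant; standard: the preponderance of the evidence (weight is at least 55).
    (a): 65 ≥ 55 [met]
  The applicant carries Stage 1; the authority now bears the burden.
Stage 2 — burden on authority; standard: a prima facie showing (weight is at least 12).
    (b): 72 − 85 = -13 < 12 [not met]
  The authority does not carry Stage 2.
The analysis ends at Stage 2; the applicant prevails.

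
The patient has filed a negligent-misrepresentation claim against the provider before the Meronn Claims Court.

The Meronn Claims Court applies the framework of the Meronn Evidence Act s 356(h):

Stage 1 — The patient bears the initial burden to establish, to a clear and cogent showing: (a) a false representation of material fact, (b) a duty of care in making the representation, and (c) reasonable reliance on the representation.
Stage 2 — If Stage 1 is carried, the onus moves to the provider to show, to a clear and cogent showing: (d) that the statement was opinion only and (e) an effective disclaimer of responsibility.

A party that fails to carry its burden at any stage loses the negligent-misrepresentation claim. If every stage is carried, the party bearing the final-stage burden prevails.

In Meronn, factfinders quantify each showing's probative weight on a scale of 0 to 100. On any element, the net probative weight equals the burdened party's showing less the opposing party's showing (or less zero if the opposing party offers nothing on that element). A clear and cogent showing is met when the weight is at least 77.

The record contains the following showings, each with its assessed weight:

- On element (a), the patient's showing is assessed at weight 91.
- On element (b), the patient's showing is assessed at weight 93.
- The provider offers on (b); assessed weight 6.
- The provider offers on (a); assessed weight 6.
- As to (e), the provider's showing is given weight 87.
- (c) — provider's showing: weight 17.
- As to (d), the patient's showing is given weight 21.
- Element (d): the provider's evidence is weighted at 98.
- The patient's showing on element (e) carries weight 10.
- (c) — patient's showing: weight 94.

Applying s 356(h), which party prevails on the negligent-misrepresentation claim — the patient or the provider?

At Stage 1 the patient must meet a clear and cogent showing (weight is at least 77): on (a) the weight is 91 less the opposing 6 gives net 85, ≥ 77, so (a) meets the standard; on (b) the weight is 93 less the opposing 6 gives net 87, ≥ 77, so (b) meets the standard; on (c) the weight is 94 less the opposing 17 gives net 77, which does reach 77, so (c) meets the standard.
  All elements met. The burden passes to the provider.
At Stage 2 the provider must meet a clear and cogent showing (weight is at least 77): on (d) the weight is 98 less the opposing 21 gives net 77, ≥ 77, so (d) meets the standard; on (e) the weight is 87 less the opposing 10 gives net 77, which does reach 77, so (e) meets the standard.
  Stage 2 carried; the final stage is satisfied.
With every stage satisfied, the provider prevails.

provider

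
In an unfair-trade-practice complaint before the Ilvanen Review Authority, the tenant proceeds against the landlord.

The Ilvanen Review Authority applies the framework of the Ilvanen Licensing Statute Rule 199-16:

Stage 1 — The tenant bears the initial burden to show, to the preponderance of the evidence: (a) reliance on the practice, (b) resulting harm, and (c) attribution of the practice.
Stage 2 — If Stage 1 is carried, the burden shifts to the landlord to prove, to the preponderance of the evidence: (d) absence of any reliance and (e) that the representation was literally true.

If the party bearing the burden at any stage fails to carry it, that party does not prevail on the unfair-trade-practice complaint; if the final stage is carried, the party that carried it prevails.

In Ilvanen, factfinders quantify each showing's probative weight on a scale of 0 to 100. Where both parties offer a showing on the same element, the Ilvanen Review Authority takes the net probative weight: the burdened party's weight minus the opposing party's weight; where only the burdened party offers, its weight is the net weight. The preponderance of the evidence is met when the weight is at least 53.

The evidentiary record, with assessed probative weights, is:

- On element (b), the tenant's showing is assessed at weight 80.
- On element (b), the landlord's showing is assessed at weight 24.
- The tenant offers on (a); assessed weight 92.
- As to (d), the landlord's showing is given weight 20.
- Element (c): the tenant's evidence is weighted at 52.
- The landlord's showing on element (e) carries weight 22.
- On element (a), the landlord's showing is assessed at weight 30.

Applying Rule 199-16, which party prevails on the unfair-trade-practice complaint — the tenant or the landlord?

landlord

At Stage 1 the tenant must meet the preponderance of the evidence (weight is at least 53): on (a) the weight is 92 less the opposing 30 gives net 62, which does reach 53, so (a) meets the standard; on (b) the weight is 80 less the opposing 24 gives net 56, ≥ 53, so (b) meets the standard; on (c) the weight is 52, < 53, so (c) does not meet the standard.
  The tenant does not carry Stage 1.
So the landlord prevails.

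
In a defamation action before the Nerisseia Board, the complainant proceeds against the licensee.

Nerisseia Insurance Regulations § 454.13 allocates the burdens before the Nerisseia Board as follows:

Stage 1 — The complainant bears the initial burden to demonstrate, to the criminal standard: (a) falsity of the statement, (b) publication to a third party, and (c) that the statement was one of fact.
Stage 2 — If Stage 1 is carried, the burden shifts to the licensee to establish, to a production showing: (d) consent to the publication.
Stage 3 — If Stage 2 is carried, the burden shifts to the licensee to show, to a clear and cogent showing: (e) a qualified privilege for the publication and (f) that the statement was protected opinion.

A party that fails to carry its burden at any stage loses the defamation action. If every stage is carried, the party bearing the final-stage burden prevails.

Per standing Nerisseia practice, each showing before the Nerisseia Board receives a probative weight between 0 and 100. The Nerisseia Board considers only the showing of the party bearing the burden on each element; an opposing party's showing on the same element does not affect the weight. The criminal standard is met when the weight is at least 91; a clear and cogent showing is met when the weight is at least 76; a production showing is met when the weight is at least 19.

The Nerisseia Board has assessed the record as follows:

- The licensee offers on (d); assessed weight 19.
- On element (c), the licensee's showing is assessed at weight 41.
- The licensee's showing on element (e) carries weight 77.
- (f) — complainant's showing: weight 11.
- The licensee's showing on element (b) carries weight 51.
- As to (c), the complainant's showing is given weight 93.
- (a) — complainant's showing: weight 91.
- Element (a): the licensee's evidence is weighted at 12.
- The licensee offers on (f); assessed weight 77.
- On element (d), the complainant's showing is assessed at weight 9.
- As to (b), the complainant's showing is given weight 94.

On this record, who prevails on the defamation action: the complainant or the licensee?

licensee

Stage 1 (complainant, the criminal standard, weight is at least 91): (a) 91 (licensee's 12 disregarded) ≥ 91 — meets; (b) 94 (licensee's 51 disregarded) ≥ 91 — meets; (c) 93 (licensee's 41 disregarded) ≥ 91 — meets.
  Stage 1 carried; the burden shifts to the licensee.
Stage 2 (licensee, a production showing, weight is at least 19): (d) 19 (complainant's 9 disregarded) ≥ 19 — meets.
  Stage 2 carried; the burden remains with the licensee.
Stage 3 (licensee, a clear and cogent showing, weight is at least 76): (e) 77 ≥ 76 — meets; (f) 77 (complainant's 11 disregarded) ≥ 76 — meets.
  All elements met at the final stage.
Every stage carried; the licensee prevails.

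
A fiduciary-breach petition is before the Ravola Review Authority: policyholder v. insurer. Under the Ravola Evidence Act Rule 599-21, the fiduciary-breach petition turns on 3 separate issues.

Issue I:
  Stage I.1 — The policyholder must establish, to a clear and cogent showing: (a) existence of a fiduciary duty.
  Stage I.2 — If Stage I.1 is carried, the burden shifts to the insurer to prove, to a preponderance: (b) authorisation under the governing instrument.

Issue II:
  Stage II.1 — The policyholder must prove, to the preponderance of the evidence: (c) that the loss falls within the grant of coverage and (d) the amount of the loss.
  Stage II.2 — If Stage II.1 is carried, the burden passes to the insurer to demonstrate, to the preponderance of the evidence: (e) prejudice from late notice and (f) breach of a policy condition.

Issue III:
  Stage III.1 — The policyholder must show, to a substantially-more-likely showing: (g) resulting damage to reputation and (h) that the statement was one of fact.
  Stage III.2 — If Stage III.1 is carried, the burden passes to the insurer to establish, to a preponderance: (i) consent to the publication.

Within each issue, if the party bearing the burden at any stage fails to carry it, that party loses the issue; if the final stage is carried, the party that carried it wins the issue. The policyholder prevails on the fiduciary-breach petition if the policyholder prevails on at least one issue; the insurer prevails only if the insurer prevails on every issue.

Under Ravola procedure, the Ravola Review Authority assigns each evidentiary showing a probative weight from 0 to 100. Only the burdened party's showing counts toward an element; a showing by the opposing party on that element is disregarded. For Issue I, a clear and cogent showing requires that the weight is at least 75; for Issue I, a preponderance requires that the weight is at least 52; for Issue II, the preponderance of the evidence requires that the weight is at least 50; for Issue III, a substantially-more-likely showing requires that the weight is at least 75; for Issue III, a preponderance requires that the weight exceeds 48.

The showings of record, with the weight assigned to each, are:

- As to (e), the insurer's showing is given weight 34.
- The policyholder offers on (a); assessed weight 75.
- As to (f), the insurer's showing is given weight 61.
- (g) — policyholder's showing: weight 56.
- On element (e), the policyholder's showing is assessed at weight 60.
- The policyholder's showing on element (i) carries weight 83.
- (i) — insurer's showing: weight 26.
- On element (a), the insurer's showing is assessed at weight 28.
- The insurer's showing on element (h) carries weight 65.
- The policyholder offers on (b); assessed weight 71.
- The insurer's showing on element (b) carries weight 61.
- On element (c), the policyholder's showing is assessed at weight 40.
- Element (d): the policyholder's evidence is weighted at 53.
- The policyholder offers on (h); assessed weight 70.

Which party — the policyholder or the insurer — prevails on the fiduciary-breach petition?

— Issue I —
Stage I.1 (policyholder, a clear and cogent showing, weight is at least 75): (a) 75 (insurer's 28 disregarded) ≥ 75 — meets.
  Stage I.1 carried; the burden shifts to the insurer.
Stage I.2 (insurer, a preponderance, weight is at least 52): (b) 61 (policyholder's 71 disregarded) ≥ 52 — meets.
  The insurer carries the last stage.
With every stage satisfied, the insurer prevails on this issue.
— Issue II —
Stage II.1 — burden on policyholder; standard: the preponderance of the evidence (weight is at least 50).
    (c): 40 < 50 [not met]
    (d): 53 ≥ 50 [met]
  Stage II.1 not carried; the policyholder fails its burden.
The analysis ends at Stage II.1; the insurer prevails on this issue.
— Issue III —
Stage III.1 — burden on policyholder; standard: a substantially-more-likely showing (weight is at least 75).
    (g): 56 < 75 [not met]
    (h): 70 (insurer's 65 disregarded) < 75 [not met]
  Not every element is met, so the policyholder fails to carry Stage III.1.
The analysis ends at Stage III.1; the insurer prevails on this issue.
Per-issue: Issue I → insurer; Issue II → insurer; Issue III → insurer. The policyholder must prevail on at least one issue; overall, the insurer prevails.

insurer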